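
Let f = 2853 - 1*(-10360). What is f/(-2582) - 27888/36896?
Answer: -8742401/1488523 ≈ -5.8732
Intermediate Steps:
f = 13213 (f = 2853 + 10360 = 13213)
f/(-2582) - 27888/36896 = 13213/(-2582) - 27888/36896 = 13213*(-1/2582) - 27888*1/36896 = -13213/2582 - 1743/2306 = -8742401/1488523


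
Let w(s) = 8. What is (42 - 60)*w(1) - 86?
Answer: -230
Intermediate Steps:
(42 - 60)*w(1) - 86 = (42 - 60)*8 - 86 = -18*8 - 86 = -144 - 86 = -230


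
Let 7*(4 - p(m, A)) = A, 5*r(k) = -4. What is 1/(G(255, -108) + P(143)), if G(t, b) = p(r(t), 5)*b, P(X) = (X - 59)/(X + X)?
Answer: -1001/354918 ≈ -0.0028204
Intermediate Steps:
r(k) = -4/5 (r(k) = (1/5)*(-4) = -4/5)
p(m, A) = 4 - A/7
P(X) = (-59 + X)/(2*X) (P(X) = (-59 + X)/((2*X)) = (-59 + X)*(1/(2*X)) = (-59 + X)/(2*X))
G(t, b) = 23*b/7 (G(t, b) = (4 - 1/7*5)*b = (4 - 5/7)*b = 23*b/7)
1/(G(255, -108) + P(143)) = 1/((23/7)*(-108) + (1/2)*(-59 + 143)/143) = 1/(-2484/7 + (1/2)*(1/143)*84) = 1/(-2484/7 + 42/143) = 1/(-354918/1001) = -1001/354918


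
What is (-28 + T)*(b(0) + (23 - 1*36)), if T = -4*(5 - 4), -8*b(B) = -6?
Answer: 392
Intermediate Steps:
b(B) = ¾ (b(B) = -⅛*(-6) = ¾)
T = -4 (T = -4*1 = -4)
(-28 + T)*(b(0) + (23 - 1*36)) = (-28 - 4)*(¾ + (23 - 1*36)) = -32*(¾ + (23 - 36)) = -32*(¾ - 13) = -32*(-49/4) = 392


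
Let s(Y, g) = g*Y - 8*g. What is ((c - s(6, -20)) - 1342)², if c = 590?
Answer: 627264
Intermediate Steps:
s(Y, g) = -8*g + Y*g (s(Y, g) = Y*g - 8*g = -8*g + Y*g)
((c - s(6, -20)) - 1342)² = ((590 - (-20)*(-8 + 6)) - 1342)² = ((590 - (-20)*(-2)) - 1342)² = ((590 - 1*40) - 1342)² = ((590 - 40) - 1342)² = (550 - 1342)² = (-792)² = 627264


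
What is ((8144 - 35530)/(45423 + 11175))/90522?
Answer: -13693/2561682078 ≈ -5.3453e-6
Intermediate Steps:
((8144 - 35530)/(45423 + 11175))/90522 = -27386/56598*(1/90522) = -27386*1/56598*(1/90522) = -13693/28299*1/90522 = -13693/2561682078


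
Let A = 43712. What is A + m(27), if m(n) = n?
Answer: 43739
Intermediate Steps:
A + m(27) = 43712 + 27 = 43739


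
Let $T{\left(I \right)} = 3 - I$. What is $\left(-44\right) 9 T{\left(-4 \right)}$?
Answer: $-2772$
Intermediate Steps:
$\left(-44\right) 9 T{\left(-4 \right)} = \left(-44\right) 9 \left(3 - -4\right) = - 396 \left(3 + 4\right) = \left(-396\right) 7 = -2772$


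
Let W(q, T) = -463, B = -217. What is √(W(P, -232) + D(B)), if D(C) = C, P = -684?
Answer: 2*I*√170 ≈ 26.077*I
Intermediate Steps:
√(W(P, -232) + D(B)) = √(-463 - 217) = √(-680) = 2*I*√170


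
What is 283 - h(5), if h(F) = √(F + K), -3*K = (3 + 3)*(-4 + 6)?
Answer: 282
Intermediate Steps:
K = -4 (K = -(3 + 3)*(-4 + 6)/3 = -2*2 = -⅓*12 = -4)
h(F) = √(-4 + F) (h(F) = √(F - 4) = √(-4 + F))
283 - h(5) = 283 - √(-4 + 5) = 283 - √1 = 283 - 1*1 = 283 - 1 = 282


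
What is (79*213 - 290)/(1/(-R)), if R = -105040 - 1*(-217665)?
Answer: -1862479625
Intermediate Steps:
R = 112625 (R = -105040 + 217665 = 112625)
(79*213 - 290)/(1/(-R)) = (79*213 - 290)/(1/(-1*112625)) = (16827 - 290)/(1/(-112625)) = 16537/(-1/112625) = 16537*(-112625) = -1862479625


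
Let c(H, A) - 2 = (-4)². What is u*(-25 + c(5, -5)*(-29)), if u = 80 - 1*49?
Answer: -16957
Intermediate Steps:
c(H, A) = 18 (c(H, A) = 2 + (-4)² = 2 + 16 = 18)
u = 31 (u = 80 - 49 = 31)
u*(-25 + c(5, -5)*(-29)) = 31*(-25 + 18*(-29)) = 31*(-25 - 522) = 31*(-547) = -16957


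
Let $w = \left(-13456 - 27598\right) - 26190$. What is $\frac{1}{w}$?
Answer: $- \frac{1}{67244} \approx -1.4871 \cdot 10^{-5}$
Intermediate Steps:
$w = -67244$ ($w = -41054 - 26190 = -67244$)
$\frac{1}{w} = \frac{1}{-67244} = - \frac{1}{67244}$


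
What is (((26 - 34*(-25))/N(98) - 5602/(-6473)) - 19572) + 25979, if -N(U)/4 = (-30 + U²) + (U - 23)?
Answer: 400220894750/62457977 ≈ 6407.8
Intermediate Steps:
N(U) = 212 - 4*U - 4*U² (N(U) = -4*((-30 + U²) + (U - 23)) = -4*((-30 + U²) + (-23 + U)) = -4*(-53 + U + U²) = 212 - 4*U - 4*U²)
(((26 - 34*(-25))/N(98) - 5602/(-6473)) - 19572) + 25979 = (((26 - 34*(-25))/(212 - 4*98 - 4*98²) - 5602/(-6473)) - 19572) + 25979 = (((26 + 850)/(212 - 392 - 4*9604) - 5602*(-1/6473)) - 19572) + 25979 = ((876/(212 - 392 - 38416) + 5602/6473) - 19572) + 25979 = ((876/(-38596) + 5602/6473) - 19572) + 25979 = ((876*(-1/38596) + 5602/6473) - 19572) + 25979 = ((-219/9649 + 5602/6473) - 19572) + 25979 = (52636111/62457977 - 19572) + 25979 = -1222374889733/62457977 + 25979 = 400220894750/62457977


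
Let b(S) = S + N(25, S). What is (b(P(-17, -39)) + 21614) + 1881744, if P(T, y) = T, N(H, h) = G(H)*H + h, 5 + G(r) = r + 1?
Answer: 1903849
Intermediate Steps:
G(r) = -4 + r (G(r) = -5 + (r + 1) = -5 + (1 + r) = -4 + r)
N(H, h) = h + H*(-4 + H) (N(H, h) = (-4 + H)*H + h = H*(-4 + H) + h = h + H*(-4 + H))
b(S) = 525 + 2*S (b(S) = S + (S + 25*(-4 + 25)) = S + (S + 25*21) = S + (S + 525) = S + (525 + S) = 525 + 2*S)
(b(P(-17, -39)) + 21614) + 1881744 = ((525 + 2*(-17)) + 21614) + 1881744 = ((525 - 34) + 21614) + 1881744 = (491 + 21614) + 1881744 = 22105 + 1881744 = 1903849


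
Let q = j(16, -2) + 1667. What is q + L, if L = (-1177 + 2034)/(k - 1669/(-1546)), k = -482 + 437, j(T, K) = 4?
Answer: 112137649/67901 ≈ 1651.5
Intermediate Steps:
k = -45
q = 1671 (q = 4 + 1667 = 1671)
L = -1324922/67901 (L = (-1177 + 2034)/(-45 - 1669/(-1546)) = 857/(-45 - 1669*(-1/1546)) = 857/(-45 + 1669/1546) = 857/(-67901/1546) = 857*(-1546/67901) = -1324922/67901 ≈ -19.513)
q + L = 1671 - 1324922/67901 = 112137649/67901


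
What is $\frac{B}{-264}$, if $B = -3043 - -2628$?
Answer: $\frac{415}{264} \approx 1.572$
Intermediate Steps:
$B = -415$ ($B = -3043 + 2628 = -415$)
$\frac{B}{-264} = - \frac{415}{-264} = \left(-415\right) \left(- \frac{1}{264}\right) = \frac{415}{264}$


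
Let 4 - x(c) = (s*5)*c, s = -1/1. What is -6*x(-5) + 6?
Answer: 132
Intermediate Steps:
s = -1 (s = -1*1 = -1)
x(c) = 4 + 5*c (x(c) = 4 - (-1*5)*c = 4 - (-5)*c = 4 + 5*c)
-6*x(-5) + 6 = -6*(4 + 5*(-5)) + 6 = -6*(4 - 25) + 6 = -6*(-21) + 6 = 126 + 6 = 132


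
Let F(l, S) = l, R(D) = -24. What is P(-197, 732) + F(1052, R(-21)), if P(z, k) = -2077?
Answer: -1025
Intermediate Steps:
P(-197, 732) + F(1052, R(-21)) = -2077 + 1052 = -1025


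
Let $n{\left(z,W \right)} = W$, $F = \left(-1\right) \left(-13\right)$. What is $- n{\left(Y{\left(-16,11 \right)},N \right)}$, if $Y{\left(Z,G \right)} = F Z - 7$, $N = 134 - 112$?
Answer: $-22$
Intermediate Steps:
$F = 13$
$N = 22$
$Y{\left(Z,G \right)} = -7 + 13 Z$ ($Y{\left(Z,G \right)} = 13 Z - 7 = -7 + 13 Z$)
$- n{\left(Y{\left(-16,11 \right)},N \right)} = \left(-1\right) 22 = -22$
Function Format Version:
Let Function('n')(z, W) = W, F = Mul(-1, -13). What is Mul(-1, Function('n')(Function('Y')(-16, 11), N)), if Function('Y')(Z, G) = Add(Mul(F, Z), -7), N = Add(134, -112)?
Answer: -22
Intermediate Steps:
F = 13
N = 22
Function('Y')(Z, G) = Add(-7, Mul(13, Z)) (Function('Y')(Z, G) = Add(Mul(13, Z), -7) = Add(-7, Mul(13, Z)))
Mul(-1, Function('n')(Function('Y')(-16, 11), N)) = Mul(-1, 22) = -22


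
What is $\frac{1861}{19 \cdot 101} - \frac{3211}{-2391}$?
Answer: $\frac{10611560}{4588329} \approx 2.3127$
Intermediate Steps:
$\frac{1861}{19 \cdot 101} - \frac{3211}{-2391} = \frac{1861}{1919} - - \frac{3211}{2391} = 1861 \cdot \frac{1}{1919} + \frac{3211}{2391} = \frac{1861}{1919} + \frac{3211}{2391} = \frac{10611560}{4588329}$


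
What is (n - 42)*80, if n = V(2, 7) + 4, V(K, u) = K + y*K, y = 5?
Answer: -2080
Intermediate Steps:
V(K, u) = 6*K (V(K, u) = K + 5*K = 6*K)
n = 16 (n = 6*2 + 4 = 12 + 4 = 16)
(n - 42)*80 = (16 - 42)*80 = -26*80 = -2080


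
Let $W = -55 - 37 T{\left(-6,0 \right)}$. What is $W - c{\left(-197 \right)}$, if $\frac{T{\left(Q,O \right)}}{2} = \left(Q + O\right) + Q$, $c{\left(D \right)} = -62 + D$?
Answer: $1092$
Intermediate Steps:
$T{\left(Q,O \right)} = 2 O + 4 Q$ ($T{\left(Q,O \right)} = 2 \left(\left(Q + O\right) + Q\right) = 2 \left(\left(O + Q\right) + Q\right) = 2 \left(O + 2 Q\right) = 2 O + 4 Q$)
$W = 833$ ($W = -55 - 37 \left(2 \cdot 0 + 4 \left(-6\right)\right) = -55 - 37 \left(0 - 24\right) = -55 - -888 = -55 + 888 = 833$)
$W - c{\left(-197 \right)} = 833 - \left(-62 - 197\right) = 833 - -259 = 833 + 259 = 1092$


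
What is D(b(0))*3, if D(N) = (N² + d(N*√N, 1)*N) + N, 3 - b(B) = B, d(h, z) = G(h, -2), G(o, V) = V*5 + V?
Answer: -72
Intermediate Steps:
G(o, V) = 6*V (G(o, V) = 5*V + V = 6*V)
d(h, z) = -12 (d(h, z) = 6*(-2) = -12)
b(B) = 3 - B
D(N) = N² - 11*N (D(N) = (N² - 12*N) + N = N² - 11*N)
D(b(0))*3 = ((3 - 1*0)*(-11 + (3 - 1*0)))*3 = ((3 + 0)*(-11 + (3 + 0)))*3 = (3*(-11 + 3))*3 = (3*(-8))*3 = -24*3 = -72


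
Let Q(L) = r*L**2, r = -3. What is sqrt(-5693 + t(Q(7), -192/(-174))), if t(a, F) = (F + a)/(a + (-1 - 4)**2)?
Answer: I*sqrt(71246839414)/3538 ≈ 75.444*I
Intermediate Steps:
Q(L) = -3*L**2
t(a, F) = (F + a)/(25 + a) (t(a, F) = (F + a)/(a + (-5)**2) = (F + a)/(a + 25) = (F + a)/(25 + a))
sqrt(-5693 + t(Q(7), -192/(-174))) = sqrt(-5693 + (-192/(-174) - 3*7**2)/(25 - 3*7**2)) = sqrt(-5693 + (-192*(-1/174) - 3*49)/(25 - 3*49)) = sqrt(-5693 + (32/29 - 147)/(25 - 147)) = sqrt(-5693 - 4231/29/(-122)) = sqrt(-5693 - 1/122*(-4231/29)) = sqrt(-5693 + 4231/3538) = sqrt(-20137603/3538) = I*sqrt(71246839414)/3538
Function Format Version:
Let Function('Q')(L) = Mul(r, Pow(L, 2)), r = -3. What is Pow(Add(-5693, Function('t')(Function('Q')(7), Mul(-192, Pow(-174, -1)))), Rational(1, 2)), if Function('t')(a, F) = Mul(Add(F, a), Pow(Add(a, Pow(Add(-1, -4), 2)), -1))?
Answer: Mul(Rational(1, 3538), I, Pow(71246839414, Rational(1, 2))) ≈ Mul(75.444, I)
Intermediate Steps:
Function('Q')(L) = Mul(-3, Pow(L, 2))
Function('t')(a, F) = Mul(Pow(Add(25, a), -1), Add(F, a)) (Function('t')(a, F) = Mul(Add(F, a), Pow(Add(a, Pow(-5, 2)), -1)) = Mul(Add(F, a), Pow(Add(a, 25), -1)) = Mul(Add(F, a), Pow(Add(25, a), -1)) = Mul(Pow(Add(25, a), -1), Add(F, a)))
Pow(Add(-5693, Function('t')(Function('Q')(7), Mul(-192, Pow(-174, -1)))), Rational(1, 2)) = Pow(Add(-5693, Mul(Pow(Add(25, Mul(-3, Pow(7, 2))), -1), Add(Mul(-192, Pow(-174, -1)), Mul(-3, Pow(7, 2))))), Rational(1, 2)) = Pow(Add(-5693, Mul(Pow(Add(25, Mul(-3, 49)), -1), Add(Mul(-192, Rational(-1, 174)), Mul(-3, 49)))), Rational(1, 2)) = Pow(Add(-5693, Mul(Pow(Add(25, -147), -1), Add(Rational(32, 29), -147))), Rational(1, 2)) = Pow(Add(-5693, Mul(Pow(-122, -1), Rational(-4231, 29))), Rational(1, 2)) = Pow(Add(-5693, Mul(Rational(-1, 122), Rational(-4231, 29))), Rational(1, 2)) = Pow(Add(-5693, Rational(4231, 3538)), Rational(1, 2)) = Pow(Rational(-20137603, 3538), Rational(1, 2)) = Mul(Rational(1, 3538), I, Pow(71246839414, Rational(1, 2)))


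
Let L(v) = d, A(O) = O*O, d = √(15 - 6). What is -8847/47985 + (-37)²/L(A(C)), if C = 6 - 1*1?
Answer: 21888308/47985 ≈ 456.15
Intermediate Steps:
d = 3 (d = √9 = 3)
C = 5 (C = 6 - 1 = 5)
A(O) = O²
L(v) = 3
-8847/47985 + (-37)²/L(A(C)) = -8847/47985 + (-37)²/3 = -8847*1/47985 + 1369*(⅓) = -2949/15995 + 1369/3 = 21888308/47985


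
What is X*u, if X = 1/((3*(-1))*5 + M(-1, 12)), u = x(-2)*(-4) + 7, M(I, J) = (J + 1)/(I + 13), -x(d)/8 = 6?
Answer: -2388/167 ≈ -14.299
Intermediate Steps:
x(d) = -48 (x(d) = -8*6 = -48)
M(I, J) = (1 + J)/(13 + I)
u = 199 (u = -48*(-4) + 7 = 192 + 7 = 199)
X = -12/167 (X = 1/((3*(-1))*5 + (1 + 12)/(13 - 1)) = 1/(-3*5 + 13/12) = 1/(-15 + (1/12)*13) = 1/(-15 + 13/12) = 1/(-167/12) = -12/167 ≈ -0.071856)
X*u = -12/167*199 = -2388/167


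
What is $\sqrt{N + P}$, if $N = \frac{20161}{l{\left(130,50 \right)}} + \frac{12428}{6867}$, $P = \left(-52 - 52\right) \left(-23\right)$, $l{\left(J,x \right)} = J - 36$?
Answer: $\frac{\sqrt{120754389200270}}{215166} \approx 51.071$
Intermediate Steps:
$l{\left(J,x \right)} = -36 + J$ ($l{\left(J,x \right)} = J - 36 = -36 + J$)
$P = 2392$ ($P = \left(-104\right) \left(-23\right) = 2392$)
$N = \frac{139613819}{645498}$ ($N = \frac{20161}{-36 + 130} + \frac{12428}{6867} = \frac{20161}{94} + 12428 \cdot \frac{1}{6867} = 20161 \cdot \frac{1}{94} + \frac{12428}{6867} = \frac{20161}{94} + \frac{12428}{6867} = \frac{139613819}{645498} \approx 216.29$)
$\sqrt{N + P} = \sqrt{\frac{139613819}{645498} + 2392} = \sqrt{\frac{1683645035}{645498}} = \frac{\sqrt{120754389200270}}{215166}$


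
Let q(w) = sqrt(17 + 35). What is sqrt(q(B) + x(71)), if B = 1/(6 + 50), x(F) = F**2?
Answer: sqrt(5041 + 2*sqrt(13)) ≈ 71.051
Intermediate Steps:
B = 1/56 ≈ 0.017857
q(w) = 2*sqrt(13) (q(w) = sqrt(52) = 2*sqrt(13))
sqrt(q(B) + x(71)) = sqrt(2*sqrt(13) + 71**2) = sqrt(2*sqrt(13) + 5041) = sqrt(5041 + 2*sqrt(13))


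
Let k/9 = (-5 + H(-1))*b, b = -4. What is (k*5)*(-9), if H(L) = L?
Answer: -9720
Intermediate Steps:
k = 216 (k = 9*((-5 - 1)*(-4)) = 9*(-6*(-4)) = 9*24 = 216)
(k*5)*(-9) = (216*5)*(-9) = 1080*(-9) = -9720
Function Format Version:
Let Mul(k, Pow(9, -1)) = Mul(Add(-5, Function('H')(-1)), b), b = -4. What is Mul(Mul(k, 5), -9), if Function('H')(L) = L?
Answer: -9720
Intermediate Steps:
k = 216 (k = Mul(9, Mul(Add(-5, -1), -4)) = Mul(9, Mul(-6, -4)) = Mul(9, 24) = 216)
Mul(Mul(k, 5), -9) = Mul(Mul(216, 5), -9) = Mul(1080, -9) = -9720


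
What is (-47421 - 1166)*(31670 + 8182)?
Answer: -1936289124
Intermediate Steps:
(-47421 - 1166)*(31670 + 8182) = -48587*39852 = -1936289124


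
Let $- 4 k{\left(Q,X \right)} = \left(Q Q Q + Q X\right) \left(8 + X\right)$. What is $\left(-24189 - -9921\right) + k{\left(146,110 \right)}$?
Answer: $-92296050$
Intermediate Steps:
$k{\left(Q,X \right)} = - \frac{\left(8 + X\right) \left(Q^{3} + Q X\right)}{4}$ ($k{\left(Q,X \right)} = - \frac{\left(Q Q Q + Q X\right) \left(8 + X\right)}{4} = - \frac{\left(Q^{2} Q + Q X\right) \left(8 + X\right)}{4} = - \frac{\left(Q^{3} + Q X\right) \left(8 + X\right)}{4} = - \frac{\left(8 + X\right) \left(Q^{3} + Q X\right)}{4}$)
$\left(-24189 - -9921\right) + k{\left(146,110 \right)} = \left(-24189 - -9921\right) - \frac{73 \left(110^{2} + 8 \cdot 110 + 8 \cdot 146^{2} + 110 \cdot 146^{2}\right)}{2} = \left(-24189 + 9921\right) - \frac{73 \left(12100 + 880 + 8 \cdot 21316 + 110 \cdot 21316\right)}{2} = -14268 - \frac{73 \left(12100 + 880 + 170528 + 2344760\right)}{2} = -14268 - \frac{73}{2} \cdot 2528268 = -14268 - 92281782 = -92296050$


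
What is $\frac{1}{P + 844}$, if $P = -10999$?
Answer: $- \frac{1}{10155} \approx -9.8474 \cdot 10^{-5}$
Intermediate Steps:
$\frac{1}{P + 844} = \frac{1}{-10999 + 844} = \frac{1}{-10155} = - \frac{1}{10155}$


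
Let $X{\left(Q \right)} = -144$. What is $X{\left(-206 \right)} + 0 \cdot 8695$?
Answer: $-144$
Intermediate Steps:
$X{\left(-206 \right)} + 0 \cdot 8695 = -144 + 0 \cdot 8695 = -144 + 0 = -144$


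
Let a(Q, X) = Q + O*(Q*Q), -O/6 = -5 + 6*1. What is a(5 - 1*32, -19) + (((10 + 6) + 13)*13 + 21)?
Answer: -4003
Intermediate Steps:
O = -6 (O = -6*(-5 + 6*1) = -6*(-5 + 6) = -6*1 = -6)
a(Q, X) = Q - 6*Q**2 (a(Q, X) = Q - 6*Q*Q = Q - 6*Q**2)
a(5 - 1*32, -19) + (((10 + 6) + 13)*13 + 21) = (5 - 1*32)*(1 - 6*(5 - 1*32)) + (((10 + 6) + 13)*13 + 21) = (5 - 32)*(1 - 6*(5 - 32)) + ((16 + 13)*13 + 21) = -27*(1 - 6*(-27)) + (29*13 + 21) = -27*(1 + 162) + (377 + 21) = -27*163 + 398 = -4401 + 398 = -4003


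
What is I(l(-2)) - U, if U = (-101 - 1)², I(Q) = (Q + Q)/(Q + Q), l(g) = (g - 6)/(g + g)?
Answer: -10403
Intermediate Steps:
l(g) = (-6 + g)/(2*g) (l(g) = (-6 + g)/((2*g)) = (-6 + g)*(1/(2*g)) = (-6 + g)/(2*g))
I(Q) = 1 (I(Q) = (2*Q)/((2*Q)) = (2*Q)*(1/(2*Q)) = 1)
U = 10404 (U = (-102)² = 10404)
I(l(-2)) - U = 1 - 1*10404 = 1 - 10404 = -10403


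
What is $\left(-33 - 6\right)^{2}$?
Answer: $1521$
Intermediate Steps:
$\left(-33 - 6\right)^{2} = \left(-39\right)^{2} = 1521$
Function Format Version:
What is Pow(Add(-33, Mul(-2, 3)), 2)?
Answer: 1521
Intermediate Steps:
Pow(Add(-33, Mul(-2, 3)), 2) = Pow(Add(-33, -6), 2) = Pow(-39, 2) = 1521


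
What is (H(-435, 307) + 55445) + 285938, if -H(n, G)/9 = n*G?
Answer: 1543288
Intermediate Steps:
H(n, G) = -9*G*n (H(n, G) = -9*n*G = -9*G*n)
(H(-435, 307) + 55445) + 285938 = (-9*307*(-435) + 55445) + 285938 = (1201905 + 55445) + 285938 = 1257350 + 285938 = 1543288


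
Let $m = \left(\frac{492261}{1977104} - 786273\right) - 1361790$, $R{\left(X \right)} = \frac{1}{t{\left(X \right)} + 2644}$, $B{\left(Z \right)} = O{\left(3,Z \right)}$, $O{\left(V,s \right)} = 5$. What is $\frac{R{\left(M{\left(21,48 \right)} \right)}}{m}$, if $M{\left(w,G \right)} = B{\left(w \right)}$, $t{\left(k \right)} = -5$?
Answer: $- \frac{68176}{386471854613481} \approx -1.7641 \cdot 10^{-10}$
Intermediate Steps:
$B{\left(Z \right)} = 5$
$M{\left(w,G \right)} = 5$
$R{\left(X \right)} = \frac{1}{2639}$ ($R{\left(X \right)} = \frac{1}{-5 + 2644} = \frac{1}{2639}$)
$m = - \frac{4246943457291}{1977104}$ ($m = \left(492261 \cdot \frac{1}{1977104} - 786273\right) - 1361790 = \left(\frac{492261}{1977104} - 786273\right) - 1361790 = - \frac{1554543001131}{1977104} - 1361790 = - \frac{4246943457291}{1977104} \approx -2.1481 \cdot 10^{6}$)
$\frac{R{\left(M{\left(21,48 \right)} \right)}}{m} = \frac{1}{2639 \left(- \frac{4246943457291}{1977104}\right)} = \frac{1}{2639} \left(- \frac{1977104}{4246943457291}\right) = - \frac{68176}{386471854613481}$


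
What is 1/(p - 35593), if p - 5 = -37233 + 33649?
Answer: -1/39172 ≈ -2.5528e-5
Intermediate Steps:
p = -3579 (p = 5 + (-37233 + 33649) = 5 - 3584 = -3579)
1/(p - 35593) = 1/(-3579 - 35593) = 1/(-39172) = -1/39172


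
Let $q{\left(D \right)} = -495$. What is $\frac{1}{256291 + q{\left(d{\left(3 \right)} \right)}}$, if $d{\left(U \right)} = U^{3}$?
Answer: $\frac{1}{255796} \approx 3.9094 \cdot 10^{-6}$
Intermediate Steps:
$\frac{1}{256291 + q{\left(d{\left(3 \right)} \right)}} = \frac{1}{256291 - 495} = \frac{1}{255796}$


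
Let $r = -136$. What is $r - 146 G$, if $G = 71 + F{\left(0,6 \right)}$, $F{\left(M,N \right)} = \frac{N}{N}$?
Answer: $-10648$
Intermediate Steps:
$F{\left(M,N \right)} = 1$
$G = 72$ ($G = 71 + 1 = 72$)
$r - 146 G = -136 - 10512 = -10648$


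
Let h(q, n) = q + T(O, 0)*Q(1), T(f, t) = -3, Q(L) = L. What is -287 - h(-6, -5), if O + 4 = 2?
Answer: -278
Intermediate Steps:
O = -2 (O = -4 + 2 = -2)
h(q, n) = -3 + q (h(q, n) = q - 3*1 = q - 3 = -3 + q)
-287 - h(-6, -5) = -287 - (-3 - 6) = -287 - 1*(-9) = -287 + 9 = -278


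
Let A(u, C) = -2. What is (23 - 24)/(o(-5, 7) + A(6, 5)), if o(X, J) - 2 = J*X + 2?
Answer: 1/33 ≈ 0.030303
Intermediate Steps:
o(X, J) = 4 + J*X (o(X, J) = 2 + (J*X + 2) = 2 + (2 + J*X) = 4 + J*X)
(23 - 24)/(o(-5, 7) + A(6, 5)) = (23 - 24)/((4 + 7*(-5)) - 2) = -1/((4 - 35) - 2) = -1/(-31 - 2) = -1/(-33) = -1*(-1/33) = 1/33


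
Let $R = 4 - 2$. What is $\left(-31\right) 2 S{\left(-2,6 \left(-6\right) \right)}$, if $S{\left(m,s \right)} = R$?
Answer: $-124$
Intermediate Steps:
$R = 2$
$S{\left(m,s \right)} = 2$
$\left(-31\right) 2 S{\left(-2,6 \left(-6\right) \right)} = \left(-31\right) 2 \cdot 2 = \left(-62\right) 2 = -124$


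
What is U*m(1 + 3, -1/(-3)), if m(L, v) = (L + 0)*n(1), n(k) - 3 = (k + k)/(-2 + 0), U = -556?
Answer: -4448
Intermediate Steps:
n(k) = 3 - k (n(k) = 3 + (k + k)/(-2 + 0) = 3 + (2*k)/(-2) = 3 + (2*k)*(-1/2) = 3 - k)
m(L, v) = 2*L (m(L, v) = (L + 0)*(3 - 1*1) = L*(3 - 1) = L*2 = 2*L)
U*m(1 + 3, -1/(-3)) = -1112*(1 + 3) = -1112*4 = -556*8 = -4448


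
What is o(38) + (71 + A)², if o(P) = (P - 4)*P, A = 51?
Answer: 16176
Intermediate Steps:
o(P) = P*(-4 + P) (o(P) = (-4 + P)*P = P*(-4 + P))
o(38) + (71 + A)² = 38*(-4 + 38) + (71 + 51)² = 38*34 + 122² = 1292 + 14884 = 16176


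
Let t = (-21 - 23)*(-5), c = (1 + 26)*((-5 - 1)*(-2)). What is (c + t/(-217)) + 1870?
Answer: 475878/217 ≈ 2193.0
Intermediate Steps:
c = 324 (c = 27*(-6*(-2)) = 27*12 = 324)
t = 220 (t = -44*(-5) = 220)
(c + t/(-217)) + 1870 = (324 + 220/(-217)) + 1870 = (324 + 220*(-1/217)) + 1870 = (324 - 220/217) + 1870 = 70088/217 + 1870 = 475878/217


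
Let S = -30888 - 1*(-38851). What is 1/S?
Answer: 1/7963 ≈ 0.00012558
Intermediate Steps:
S = 7963 (S = -30888 + 38851 = 7963)
1/S = 1/7963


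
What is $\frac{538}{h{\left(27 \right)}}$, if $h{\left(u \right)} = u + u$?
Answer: $\frac{269}{27} \approx 9.963$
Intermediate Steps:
$h{\left(u \right)} = 2 u$
$\frac{538}{h{\left(27 \right)}} = \frac{538}{2 \cdot 27} = \frac{538}{54} = 538 \cdot \frac{1}{54} = \frac{269}{27}$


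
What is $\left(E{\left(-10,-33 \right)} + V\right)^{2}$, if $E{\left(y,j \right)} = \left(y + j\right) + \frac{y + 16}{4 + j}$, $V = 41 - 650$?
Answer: $\frac{357739396}{841} \approx 4.2537 \cdot 10^{5}$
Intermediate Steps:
$V = -609$ ($V = 41 - 650 = -609$)
$E{\left(y,j \right)} = j + y + \frac{16 + y}{4 + j}$ ($E{\left(y,j \right)} = \left(j + y\right) + \frac{16 + y}{4 + j} = j + y + \frac{16 + y}{4 + j}$)
$\left(E{\left(-10,-33 \right)} + V\right)^{2} = \left(\frac{16 + \left(-33\right)^{2} + 4 \left(-33\right) + 5 \left(-10\right) - -330}{4 - 33} - 609\right)^{2} = \left(\frac{16 + 1089 - 132 - 50 + 330}{-29} - 609\right)^{2} = \left(\left(- \frac{1}{29}\right) 1253 - 609\right)^{2} = \left(- \frac{1253}{29} - 609\right)^{2} = \left(- \frac{18914}{29}\right)^{2} = \frac{357739396}{841}$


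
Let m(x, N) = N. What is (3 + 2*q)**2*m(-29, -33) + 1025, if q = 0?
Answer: 728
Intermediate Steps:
(3 + 2*q)**2*m(-29, -33) + 1025 = (3 + 2*0)**2*(-33) + 1025 = (3 + 0)**2*(-33) + 1025 = 3**2*(-33) + 1025 = 9*(-33) + 1025 = -297 + 1025 = 728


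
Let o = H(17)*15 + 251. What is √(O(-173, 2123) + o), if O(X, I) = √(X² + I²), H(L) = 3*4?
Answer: √(431 + √4537058) ≈ 50.607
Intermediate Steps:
H(L) = 12
o = 431 (o = 12*15 + 251 = 180 + 251 = 431)
O(X, I) = √(I² + X²)
√(O(-173, 2123) + o) = √(√(2123² + (-173)²) + 431) = √(√(4507129 + 29929) + 431) = √(√4537058 + 431) = √(431 + √4537058)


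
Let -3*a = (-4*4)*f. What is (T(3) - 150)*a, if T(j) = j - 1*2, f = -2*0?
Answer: 0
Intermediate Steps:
f = 0
a = 0 (a = -(-4*4)*0/3 = -(-16)*0/3 = -1/3*0 = 0)
T(j) = -2 + j (T(j) = j - 2 = -2 + j)
(T(3) - 150)*a = ((-2 + 3) - 150)*0 = (1 - 150)*0 = -149*0 = 0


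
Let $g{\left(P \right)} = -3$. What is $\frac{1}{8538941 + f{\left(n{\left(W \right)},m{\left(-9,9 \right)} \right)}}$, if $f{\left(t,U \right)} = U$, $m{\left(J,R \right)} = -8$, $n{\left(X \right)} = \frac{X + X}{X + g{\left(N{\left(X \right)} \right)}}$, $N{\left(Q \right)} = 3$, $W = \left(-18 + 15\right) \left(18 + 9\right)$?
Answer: $\frac{1}{8538933} \approx 1.1711 \cdot 10^{-7}$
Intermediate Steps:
$W = -81$ ($W = \left(-3\right) 27 = -81$)
$n{\left(X \right)} = \frac{2 X}{-3 + X}$ ($n{\left(X \right)} = \frac{X + X}{X - 3} = \frac{2 X}{-3 + X}$)
$\frac{1}{8538941 + f{\left(n{\left(W \right)},m{\left(-9,9 \right)} \right)}} = \frac{1}{8538941 - 8} = \frac{1}{8538933}$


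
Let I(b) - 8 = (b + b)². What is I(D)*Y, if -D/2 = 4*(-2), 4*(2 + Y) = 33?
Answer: 6450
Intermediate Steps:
Y = 25/4 (Y = -2 + (¼)*33 = -2 + 33/4 = 25/4 ≈ 6.2500)
D = 16 (D = -8*(-2) = -2*(-8) = 16)
I(b) = 8 + 4*b² (I(b) = 8 + (b + b)² = 8 + (2*b)² = 8 + 4*b²)
I(D)*Y = (8 + 4*16²)*(25/4) = (8 + 4*256)*(25/4) = (8 + 1024)*(25/4) = 1032*(25/4) = 6450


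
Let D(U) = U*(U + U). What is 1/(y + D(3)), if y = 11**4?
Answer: 1/14659 ≈ 6.8218e-5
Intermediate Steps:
y = 14641
D(U) = 2*U**2 (D(U) = U*(2*U) = 2*U**2)
1/(y + D(3)) = 1/(14641 + 2*3**2) = 1/(14641 + 2*9) = 1/(14641 + 18) = 1/14659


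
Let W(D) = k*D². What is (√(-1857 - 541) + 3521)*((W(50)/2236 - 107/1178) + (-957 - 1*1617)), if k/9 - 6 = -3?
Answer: -5898256707931/658502 - 1675165211*I*√2398/658502 ≈ -8.9571e+6 - 1.2457e+5*I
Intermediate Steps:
k = 27 (k = 54 + 9*(-3) = 54 - 27 = 27)
W(D) = 27*D²
(√(-1857 - 541) + 3521)*((W(50)/2236 - 107/1178) + (-957 - 1*1617)) = (√(-1857 - 541) + 3521)*(((27*50²)/2236 - 107/1178) + (-957 - 1*1617)) = (√(-2398) + 3521)*(((27*2500)*(1/2236) - 107*1/1178) + (-957 - 1617)) = (I*√2398 + 3521)*((67500*(1/2236) - 107/1178) - 2574) = (3521 + I*√2398)*((16875/559 - 107/1178) - 2574) = (3521 + I*√2398)*(19818937/658502 - 2574) = (3521 + I*√2398)*(-1675165211/658502) = -5898256707931/658502 - 1675165211*I*√2398/658502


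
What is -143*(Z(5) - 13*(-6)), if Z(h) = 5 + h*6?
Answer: -16159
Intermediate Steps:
Z(h) = 5 + 6*h
-143*(Z(5) - 13*(-6)) = -143*((5 + 6*5) - 13*(-6)) = -143*((5 + 30) + 78) = -143*(35 + 78) = -143*113 = -16159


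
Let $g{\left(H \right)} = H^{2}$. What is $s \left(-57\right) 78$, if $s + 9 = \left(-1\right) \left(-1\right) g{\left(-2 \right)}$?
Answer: $22230$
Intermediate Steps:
$s = -5$ ($s = -9 + \left(-1\right) \left(-1\right) \left(-2\right)^{2} = -9 + 1 \cdot 4 = -9 + 4 = -5$)
$s \left(-57\right) 78 = \left(-5\right) \left(-57\right) 78 = 285 \cdot 78 = 22230$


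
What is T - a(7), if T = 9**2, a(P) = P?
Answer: 74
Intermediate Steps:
T = 81
T - a(7) = 81 - 1*7 = 81 - 7 = 74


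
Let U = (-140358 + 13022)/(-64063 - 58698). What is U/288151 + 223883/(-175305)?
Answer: -7919548853951933/6201187339422855 ≈ -1.2771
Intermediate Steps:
U = 127336/122761 (U = -127336/(-122761) = -127336*(-1/122761) = 127336/122761 ≈ 1.0373)
U/288151 + 223883/(-175305) = (127336/122761)/288151 + 223883/(-175305) = (127336/122761)*(1/288151) + 223883*(-1/175305) = 127336/35373704911 - 223883/175305 = -7919548853951933/6201187339422855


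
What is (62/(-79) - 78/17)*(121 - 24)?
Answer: -699952/1343 ≈ -521.19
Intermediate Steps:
(62/(-79) - 78/17)*(121 - 24) = (62*(-1/79) - 78*1/17)*97 = (-62/79 - 78/17)*97 = -7216/1343*97 = -699952/1343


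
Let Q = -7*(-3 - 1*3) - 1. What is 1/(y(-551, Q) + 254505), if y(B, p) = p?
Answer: 1/254546 ≈ 3.9286e-6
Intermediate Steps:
Q = 41 (Q = -7*(-3 - 3) - 1 = -7*(-6) - 1 = 42 - 1 = 41)
1/(y(-551, Q) + 254505) = 1/(41 + 254505) = 1/254546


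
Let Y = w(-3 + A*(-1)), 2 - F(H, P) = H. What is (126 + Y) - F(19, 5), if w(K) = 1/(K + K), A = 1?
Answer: 1143/8 ≈ 142.88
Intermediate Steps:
F(H, P) = 2 - H
w(K) = 1/(2*K)
Y = -1/8 (Y = 1/(2*(-3 + 1*(-1))) = 1/(2*(-3 - 1)) = (1/2)/(-4) = (1/2)*(-1/4) = -1/8 ≈ -0.12500)
(126 + Y) - F(19, 5) = (126 - 1/8) - (2 - 1*19) = 1007/8 - (2 - 19) = 1007/8 - 1*(-17) = 1007/8 + 17 = 1143/8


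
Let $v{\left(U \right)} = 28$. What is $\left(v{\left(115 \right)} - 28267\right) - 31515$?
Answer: $-59754$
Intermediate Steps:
$\left(v{\left(115 \right)} - 28267\right) - 31515 = \left(28 - 28267\right) - 31515 = -28239 - 31515 = -59754$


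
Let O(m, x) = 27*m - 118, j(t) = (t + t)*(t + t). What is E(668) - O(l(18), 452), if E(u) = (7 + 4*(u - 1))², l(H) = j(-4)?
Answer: 7154015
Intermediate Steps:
j(t) = 4*t² (j(t) = (2*t)*(2*t) = 4*t²)
l(H) = 64 (l(H) = 4*(-4)² = 4*16 = 64)
O(m, x) = -118 + 27*m
E(u) = (3 + 4*u)² (E(u) = (7 + 4*(-1 + u))² = (7 + (-4 + 4*u))² = (3 + 4*u)²)
E(668) - O(l(18), 452) = (3 + 4*668)² - (-118 + 27*64) = (3 + 2672)² - (-118 + 1728) = 2675² - 1*1610 = 7155625 - 1610 = 7154015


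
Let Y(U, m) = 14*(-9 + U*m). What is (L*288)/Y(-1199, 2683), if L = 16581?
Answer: -1193832/11259241 ≈ -0.10603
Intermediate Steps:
Y(U, m) = -126 + 14*U*m
(L*288)/Y(-1199, 2683) = (16581*288)/(-126 + 14*(-1199)*2683) = 4775328/(-126 - 45036838) = 4775328/(-45036964) = 4775328*(-1/45036964) = -1193832/11259241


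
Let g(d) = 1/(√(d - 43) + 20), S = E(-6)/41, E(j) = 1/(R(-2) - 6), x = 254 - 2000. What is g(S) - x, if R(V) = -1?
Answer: 110997836/63571 - 11*I*√29274/127142 ≈ 1746.0 - 0.014803*I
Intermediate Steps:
x = -1746
E(j) = -⅐ (E(j) = 1/(-1 - 6) = 1/(-7) = -⅐)
S = -1/287 (S = -⅐/41 = -⅐*1/41 = -1/287 ≈ -0.0034843)
g(d) = 1/(20 + √(-43 + d)) (g(d) = 1/(√(-43 + d) + 20) = 1/(20 + √(-43 + d)))
g(S) - x = 1/(20 + √(-43 - 1/287)) - 1*(-1746) = 1/(20 + √(-12342/287)) + 1746 = 1/(20 + 11*I*√29274/287) + 1746 = 1746 + 1/(20 + 11*I*√29274/287)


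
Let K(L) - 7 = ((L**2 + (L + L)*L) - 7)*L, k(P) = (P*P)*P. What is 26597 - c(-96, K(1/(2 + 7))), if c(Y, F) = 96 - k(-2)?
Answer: 26493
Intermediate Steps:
k(P) = P**3 (k(P) = P**2*P = P**3)
K(L) = 7 + L*(-7 + 3*L**2) (K(L) = 7 + ((L**2 + (L + L)*L) - 7)*L = 7 + ((L**2 + (2*L)*L) - 7)*L = 7 + ((L**2 + 2*L**2) - 7)*L = 7 + (3*L**2 - 7)*L = 7 + (-7 + 3*L**2)*L = 7 + L*(-7 + 3*L**2))
c(Y, F) = 104 (c(Y, F) = 96 - 1*(-2)**3 = 96 - 1*(-8) = 96 + 8 = 104)
26597 - c(-96, K(1/(2 + 7))) = 26597 - 1*104 = 26597 - 104 = 26493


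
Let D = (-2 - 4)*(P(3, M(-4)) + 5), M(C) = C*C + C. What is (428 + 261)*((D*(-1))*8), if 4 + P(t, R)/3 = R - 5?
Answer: 463008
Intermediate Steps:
M(C) = C + C² (M(C) = C² + C = C + C²)
P(t, R) = -27 + 3*R (P(t, R) = -12 + 3*(R - 5) = -12 + 3*(-5 + R) = -12 + (-15 + 3*R) = -27 + 3*R)
D = -84 (D = (-2 - 4)*((-27 + 3*(-4*(1 - 4))) + 5) = -6*((-27 + 3*(-4*(-3))) + 5) = -6*((-27 + 3*12) + 5) = -6*((-27 + 36) + 5) = -6*(9 + 5) = -6*14 = -84)
(428 + 261)*((D*(-1))*8) = (428 + 261)*(-84*(-1)*8) = 689*(84*8) = 689*672 = 463008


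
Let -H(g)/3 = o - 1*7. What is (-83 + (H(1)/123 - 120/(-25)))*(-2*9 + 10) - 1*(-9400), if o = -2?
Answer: 2054888/205 ≈ 10024.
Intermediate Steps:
H(g) = 27 (H(g) = -3*(-2 - 1*7) = -3*(-2 - 7) = -3*(-9) = 27)
(-83 + (H(1)/123 - 120/(-25)))*(-2*9 + 10) - 1*(-9400) = (-83 + (27/123 - 120/(-25)))*(-2*9 + 10) - 1*(-9400) = (-83 + (27*(1/123) - 120*(-1/25)))*(-18 + 10) + 9400 = (-83 + (9/41 + 24/5))*(-8) + 9400 = (-83 + 1029/205)*(-8) + 9400 = -15986/205*(-8) + 9400 = 127888/205 + 9400 = 2054888/205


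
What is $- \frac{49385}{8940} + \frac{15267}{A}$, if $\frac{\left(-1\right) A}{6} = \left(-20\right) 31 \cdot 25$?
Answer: $- \frac{74271967}{13857000} \approx -5.3599$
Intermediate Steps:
$A = 93000$ ($A = - 6 \left(-20\right) 31 \cdot 25 = - 6 \left(\left(-620\right) 25\right) = \left(-6\right) \left(-15500\right) = 93000$)
$- \frac{49385}{8940} + \frac{15267}{A} = - \frac{49385}{8940} + \frac{15267}{93000} = \left(-49385\right) \frac{1}{8940} + 15267 \cdot \frac{1}{93000} = - \frac{9877}{1788} + \frac{5089}{31000} = - \frac{74271967}{13857000}$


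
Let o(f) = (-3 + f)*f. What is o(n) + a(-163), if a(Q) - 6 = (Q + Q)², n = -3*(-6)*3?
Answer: 109036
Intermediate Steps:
n = 54 (n = 18*3 = 54)
o(f) = f*(-3 + f)
a(Q) = 6 + 4*Q² (a(Q) = 6 + (Q + Q)² = 6 + (2*Q)² = 6 + 4*Q²)
o(n) + a(-163) = 54*(-3 + 54) + (6 + 4*(-163)²) = 54*51 + (6 + 4*26569) = 2754 + (6 + 106276) = 2754 + 106282 = 109036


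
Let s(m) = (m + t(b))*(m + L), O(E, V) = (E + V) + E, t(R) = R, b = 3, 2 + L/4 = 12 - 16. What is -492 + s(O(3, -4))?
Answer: -602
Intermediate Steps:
L = -24 (L = -8 + 4*(12 - 16) = -8 + 4*(-4) = -8 - 16 = -24)
O(E, V) = V + 2*E
s(m) = (-24 + m)*(3 + m) (s(m) = (m + 3)*(m - 24) = (3 + m)*(-24 + m) = (-24 + m)*(3 + m))
-492 + s(O(3, -4)) = -492 + (-72 + (-4 + 2*3)**2 - 21*(-4 + 2*3)) = -492 + (-72 + (-4 + 6)**2 - 21*(-4 + 6)) = -492 + (-72 + 2**2 - 21*2) = -492 + (-72 + 4 - 42) = -492 - 110 = -602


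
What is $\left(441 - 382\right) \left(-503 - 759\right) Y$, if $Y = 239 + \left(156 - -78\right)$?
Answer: $-35218634$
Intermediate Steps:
$Y = 473$ ($Y = 239 + \left(156 + 78\right) = 239 + 234 = 473$)
$\left(441 - 382\right) \left(-503 - 759\right) Y = \left(441 - 382\right) \left(-503 - 759\right) 473 = 59 \left(-1262\right) 473 = \left(-74458\right) 473 = -35218634$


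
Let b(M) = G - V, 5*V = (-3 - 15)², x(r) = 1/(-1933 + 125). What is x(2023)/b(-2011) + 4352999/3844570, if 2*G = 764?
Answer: 6241076586831/5512129170080 ≈ 1.1322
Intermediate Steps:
G = 382 (G = (½)*764 = 382)
x(r) = -1/1808 (x(r) = 1/(-1808) = -1/1808)
V = 324/5 (V = (-3 - 15)²/5 = (⅕)*(-18)² = (⅕)*324 = 324/5 ≈ 64.800)
b(M) = 1586/5 (b(M) = 382 - 1*324/5 = 382 - 324/5 = 1586/5)
x(2023)/b(-2011) + 4352999/3844570 = -1/(1808*1586/5) + 4352999/3844570 = -1/1808*5/1586 + 4352999*(1/3844570) = -5/2867488 + 4352999/3844570 = 6241076586831/5512129170080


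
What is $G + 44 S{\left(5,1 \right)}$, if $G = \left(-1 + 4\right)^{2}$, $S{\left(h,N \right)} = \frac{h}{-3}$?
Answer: $- \frac{193}{3} \approx -64.333$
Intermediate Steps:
$S{\left(h,N \right)} = - \frac{h}{3}$ ($S{\left(h,N \right)} = h \left(- \frac{1}{3}\right) = - \frac{h}{3}$)
$G = 9$ ($G = 3^{2} = 9$)
$G + 44 S{\left(5,1 \right)} = 9 + 44 \left(\left(- \frac{1}{3}\right) 5\right) = 9 + 44 \left(- \frac{5}{3}\right) = 9 - \frac{220}{3} = - \frac{193}{3}$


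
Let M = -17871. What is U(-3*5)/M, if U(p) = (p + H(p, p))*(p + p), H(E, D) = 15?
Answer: 0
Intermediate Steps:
U(p) = 2*p*(15 + p) (U(p) = (p + 15)*(p + p) = (15 + p)*(2*p) = 2*p*(15 + p))
U(-3*5)/M = (2*(-3*5)*(15 - 3*5))/(-17871) = (2*(-15)*(15 - 15))*(-1/17871) = (2*(-15)*0)*(-1/17871) = 0*(-1/17871) = 0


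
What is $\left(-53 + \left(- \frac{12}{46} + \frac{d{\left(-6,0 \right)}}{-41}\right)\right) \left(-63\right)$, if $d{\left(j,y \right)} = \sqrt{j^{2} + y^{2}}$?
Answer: $\frac{3172869}{943} \approx 3364.7$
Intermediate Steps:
$\left(-53 + \left(- \frac{12}{46} + \frac{d{\left(-6,0 \right)}}{-41}\right)\right) \left(-63\right) = \left(-53 - \left(\frac{6}{23} - \frac{\sqrt{\left(-6\right)^{2} + 0^{2}}}{-41}\right)\right) \left(-63\right) = \left(-53 - \left(\frac{6}{23} - \sqrt{36 + 0} \left(- \frac{1}{41}\right)\right)\right) \left(-63\right) = \left(-53 - \left(\frac{6}{23} - \sqrt{36} \left(- \frac{1}{41}\right)\right)\right) \left(-63\right) = \left(-53 + \left(- \frac{6}{23} + 6 \left(- \frac{1}{41}\right)\right)\right) \left(-63\right) = \left(-53 - \frac{384}{943}\right) \left(-63\right) = \left(- \frac{50363}{943}\right) \left(-63\right) = \frac{3172869}{943}$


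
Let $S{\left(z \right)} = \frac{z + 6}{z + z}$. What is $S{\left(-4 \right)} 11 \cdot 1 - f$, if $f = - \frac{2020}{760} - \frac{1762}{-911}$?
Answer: $- \frac{140289}{69236} \approx -2.0262$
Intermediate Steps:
$S{\left(z \right)} = \frac{6 + z}{2 z}$
$f = - \frac{25055}{34618}$ ($f = \left(-2020\right) \frac{1}{760} - - \frac{1762}{911} = - \frac{101}{38} + \frac{1762}{911} = - \frac{25055}{34618} \approx -0.72376$)
$S{\left(-4 \right)} 11 \cdot 1 - f = \frac{6 - 4}{2 \left(-4\right)} 11 \cdot 1 - - \frac{25055}{34618} = \frac{1}{2} \left(- \frac{1}{4}\right) 2 \cdot 11 \cdot 1 + \frac{25055}{34618} = \left(- \frac{1}{4}\right) 11 \cdot 1 + \frac{25055}{34618} = \left(- \frac{11}{4}\right) 1 + \frac{25055}{34618} = - \frac{11}{4} + \frac{25055}{34618} = - \frac{140289}{69236}$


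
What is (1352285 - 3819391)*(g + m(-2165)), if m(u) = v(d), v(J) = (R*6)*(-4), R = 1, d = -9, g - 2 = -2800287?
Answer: 6908659135754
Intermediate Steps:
g = -2800285 (g = 2 - 2800287 = -2800285)
v(J) = -24 (v(J) = (1*6)*(-4) = 6*(-4) = -24)
m(u) = -24
(1352285 - 3819391)*(g + m(-2165)) = (1352285 - 3819391)*(-2800285 - 24) = -2467106*(-2800309) = 6908659135754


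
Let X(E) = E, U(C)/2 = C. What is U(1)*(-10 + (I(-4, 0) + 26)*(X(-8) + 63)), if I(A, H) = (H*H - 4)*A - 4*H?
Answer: 4600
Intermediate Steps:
U(C) = 2*C
I(A, H) = -4*H + A*(-4 + H²) (I(A, H) = (H² - 4)*A - 4*H = (-4 + H²)*A - 4*H = A*(-4 + H²) - 4*H = -4*H + A*(-4 + H²))
U(1)*(-10 + (I(-4, 0) + 26)*(X(-8) + 63)) = (2*1)*(-10 + ((-4*(-4) - 4*0 - 4*0²) + 26)*(-8 + 63)) = 2*(-10 + ((16 + 0 - 4*0) + 26)*55) = 2*(-10 + ((16 + 0 + 0) + 26)*55) = 2*(-10 + (16 + 26)*55) = 2*(-10 + 42*55) = 2*(-10 + 2310) = 2*2300 = 4600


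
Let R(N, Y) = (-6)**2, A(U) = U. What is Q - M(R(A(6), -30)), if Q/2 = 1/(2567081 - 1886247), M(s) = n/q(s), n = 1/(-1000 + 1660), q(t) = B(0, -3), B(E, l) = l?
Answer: 31127/61275060 ≈ 0.00050799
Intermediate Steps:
q(t) = -3
R(N, Y) = 36
n = 1/660 ≈ 0.0015152
M(s) = -1/1980 (M(s) = (1/660)/(-3) = (1/660)*(-1/3) = -1/1980)
Q = 1/340417 (Q = 2/(2567081 - 1886247) = 2/680834 = 2*(1/680834) = 1/340417 ≈ 2.9376e-6)
Q - M(R(A(6), -30)) = 1/340417 - 1*(-1/1980) = 1/340417 + 1/1980 = 31127/61275060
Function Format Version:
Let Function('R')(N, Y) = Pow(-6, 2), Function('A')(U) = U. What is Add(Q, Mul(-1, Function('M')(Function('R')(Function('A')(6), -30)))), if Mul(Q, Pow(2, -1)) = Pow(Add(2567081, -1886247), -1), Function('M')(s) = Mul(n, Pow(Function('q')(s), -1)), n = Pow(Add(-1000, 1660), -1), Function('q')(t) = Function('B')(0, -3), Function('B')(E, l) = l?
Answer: Rational(31127, 61275060) ≈ 0.00050799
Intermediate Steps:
Function('q')(t) = -3
Function('R')(N, Y) = 36
n = Rational(1, 660) (n = Pow(660, -1) = Rational(1, 660) ≈ 0.0015152)
Function('M')(s) = Rational(-1, 1980) (Function('M')(s) = Mul(Rational(1, 660), Pow(-3, -1)) = Mul(Rational(1, 660), Rational(-1, 3)) = Rational(-1, 1980))
Q = Rational(1, 340417) (Q = Mul(2, Pow(Add(2567081, -1886247), -1)) = Mul(2, Pow(680834, -1)) = Mul(2, Rational(1, 680834)) = Rational(1, 340417) ≈ 2.9376e-6)
Add(Q, Mul(-1, Function('M')(Function('R')(Function('A')(6), -30)))) = Add(Rational(1, 340417), Mul(-1, Rational(-1, 1980))) = Add(Rational(1, 340417), Rational(1, 1980)) = Rational(31127, 61275060)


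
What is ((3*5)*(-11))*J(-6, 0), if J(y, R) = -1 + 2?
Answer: -165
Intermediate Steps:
J(y, R) = 1
((3*5)*(-11))*J(-6, 0) = ((3*5)*(-11))*1 = (15*(-11))*1 = -165*1 = -165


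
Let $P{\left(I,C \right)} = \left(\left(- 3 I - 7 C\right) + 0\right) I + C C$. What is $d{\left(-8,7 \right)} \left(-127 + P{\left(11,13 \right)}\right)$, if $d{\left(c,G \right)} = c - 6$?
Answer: $18508$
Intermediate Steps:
$d{\left(c,G \right)} = -6 + c$ ($d{\left(c,G \right)} = c - 6 = -6 + c$)
$P{\left(I,C \right)} = C^{2} + I \left(- 7 C - 3 I\right)$ ($P{\left(I,C \right)} = \left(\left(- 7 C - 3 I\right) + 0\right) I + C^{2} = \left(- 7 C - 3 I\right) I + C^{2} = I \left(- 7 C - 3 I\right) + C^{2} = C^{2} + I \left(- 7 C - 3 I\right)$)
$d{\left(-8,7 \right)} \left(-127 + P{\left(11,13 \right)}\right) = \left(-6 - 8\right) \left(-127 - \left(-169 + 363 + 1001\right)\right) = - 14 \left(-127 - 1195\right) = \left(-14\right) \left(-1322\right) = 18508$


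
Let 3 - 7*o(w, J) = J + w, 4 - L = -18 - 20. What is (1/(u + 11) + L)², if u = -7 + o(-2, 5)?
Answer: 28561/16 ≈ 1785.1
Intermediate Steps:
L = 42 (L = 4 - (-18 - 20) = 4 - 1*(-38) = 4 + 38 = 42)
o(w, J) = 3/7 - J/7 - w/7 (o(w, J) = 3/7 - (J + w)/7 = 3/7 + (-J/7 - w/7) = 3/7 - J/7 - w/7)
u = -7 (u = -7 + (3/7 - ⅐*5 - ⅐*(-2)) = -7 + (3/7 - 5/7 + 2/7) = -7 + 0 = -7)
(1/(u + 11) + L)² = (1/(-7 + 11) + 42)² = (1/4 + 42)² = (¼ + 42)² = (169/4)² = 28561/16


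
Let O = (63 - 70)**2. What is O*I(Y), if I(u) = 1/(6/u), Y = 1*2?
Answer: 49/3 ≈ 16.333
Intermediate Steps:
Y = 2
I(u) = u/6
O = 49 (O = (-7)**2 = 49)
O*I(Y) = 49*((1/6)*2) = 49*(1/3) = 49/3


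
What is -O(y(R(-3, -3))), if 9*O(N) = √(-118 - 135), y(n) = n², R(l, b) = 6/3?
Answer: -I*√253/9 ≈ -1.7673*I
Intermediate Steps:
R(l, b) = 2 (R(l, b) = 6*(⅓) = 2)
O(N) = I*√253/9 (O(N) = √(-118 - 135)/9 = √(-253)/9 = (I*√253)/9 = I*√253/9)
-O(y(R(-3, -3))) = -I*√253/9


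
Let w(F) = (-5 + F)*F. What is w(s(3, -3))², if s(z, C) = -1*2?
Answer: 196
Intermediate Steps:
s(z, C) = -2
w(F) = F*(-5 + F)
w(s(3, -3))² = (-2*(-5 - 2))² = (-2*(-7))² = 14² = 196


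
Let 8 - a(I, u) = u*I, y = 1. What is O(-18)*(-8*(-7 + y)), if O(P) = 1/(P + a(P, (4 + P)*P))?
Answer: 24/2263 ≈ 0.010605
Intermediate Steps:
a(I, u) = 8 - I*u (a(I, u) = 8 - u*I = 8 - I*u)
O(P) = 1/(8 + P - P**2*(4 + P)) (O(P) = 1/(P + (8 - P*(4 + P)*P)) = 1/(P + (8 - P*P*(4 + P))) = 1/(P + (8 - P**2*(4 + P))) = 1/(8 + P - P**2*(4 + P)))
O(-18)*(-8*(-7 + y)) = (-8*(-7 + 1))/(8 - 18 - 1*(-18)**2*(4 - 18)) = (-8*(-6))/(8 - 18 - 1*324*(-14)) = 48/(8 - 18 + 4536) = 48/4526 = (1/4526)*48 = 24/2263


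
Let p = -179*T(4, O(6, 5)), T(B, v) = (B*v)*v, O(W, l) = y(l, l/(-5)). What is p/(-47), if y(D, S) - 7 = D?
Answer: 103104/47 ≈ 2193.7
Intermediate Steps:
y(D, S) = 7 + D
O(W, l) = 7 + l
T(B, v) = B*v**2
p = -103104 (p = -716*(7 + 5)**2 = -716*12**2 = -716*144 = -179*576 = -103104)
p/(-47) = -103104/(-47) = -103104*(-1/47) = 103104/47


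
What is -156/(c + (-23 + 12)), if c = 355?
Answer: -39/86 ≈ -0.45349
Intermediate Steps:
-156/(c + (-23 + 12)) = -156/(355 + (-23 + 12)) = -156/(355 - 11) = -156/344 = -156*1/344 = -39/86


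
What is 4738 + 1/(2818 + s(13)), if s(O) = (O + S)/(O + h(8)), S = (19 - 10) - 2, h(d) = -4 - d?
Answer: 13446445/2838 ≈ 4738.0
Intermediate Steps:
S = 7 (S = 9 - 2 = 7)
s(O) = (7 + O)/(-12 + O) (s(O) = (O + 7)/(O + (-4 - 1*8)) = (7 + O)/(O + (-4 - 8)) = (7 + O)/(O - 12) = (7 + O)/(-12 + O))
4738 + 1/(2818 + s(13)) = 4738 + 1/(2818 + (7 + 13)/(-12 + 13)) = 4738 + 1/(2818 + 20/1) = 4738 + 1/(2818 + 1*20) = 4738 + 1/(2818 + 20) = 4738 + 1/2838 = 13446445/2838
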